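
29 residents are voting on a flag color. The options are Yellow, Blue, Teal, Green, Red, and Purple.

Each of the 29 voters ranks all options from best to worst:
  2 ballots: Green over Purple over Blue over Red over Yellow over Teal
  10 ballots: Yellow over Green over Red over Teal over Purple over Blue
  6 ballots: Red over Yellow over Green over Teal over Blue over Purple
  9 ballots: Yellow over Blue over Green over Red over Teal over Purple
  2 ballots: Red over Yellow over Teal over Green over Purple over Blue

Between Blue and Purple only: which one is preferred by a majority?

Blue

Blue is ranked above Purple on 15 ballots; Purple above Blue on 14.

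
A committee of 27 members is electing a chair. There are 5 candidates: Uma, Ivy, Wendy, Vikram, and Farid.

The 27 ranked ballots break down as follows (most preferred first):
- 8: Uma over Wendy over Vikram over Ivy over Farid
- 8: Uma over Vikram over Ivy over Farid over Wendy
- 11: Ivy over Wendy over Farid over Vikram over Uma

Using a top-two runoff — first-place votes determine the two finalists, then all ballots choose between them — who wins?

Uma

Round 1 first-place votes: Uma 16, Ivy 11, Wendy 0, Vikram 0, Farid 0. Uma and Ivy advance.
Runoff: Uma is ranked above Ivy on 16 ballots, Ivy above Uma on 11.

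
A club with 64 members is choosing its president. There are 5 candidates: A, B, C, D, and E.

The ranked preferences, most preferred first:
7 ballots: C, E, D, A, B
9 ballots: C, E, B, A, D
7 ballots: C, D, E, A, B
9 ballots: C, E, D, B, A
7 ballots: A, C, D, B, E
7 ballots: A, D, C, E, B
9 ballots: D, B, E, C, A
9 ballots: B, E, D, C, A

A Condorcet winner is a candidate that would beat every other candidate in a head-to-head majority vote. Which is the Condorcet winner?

C

C vs A: 50–14
C vs B: 46–18
C vs D: 39–25
C vs E: 46–18
C beats every other candidate.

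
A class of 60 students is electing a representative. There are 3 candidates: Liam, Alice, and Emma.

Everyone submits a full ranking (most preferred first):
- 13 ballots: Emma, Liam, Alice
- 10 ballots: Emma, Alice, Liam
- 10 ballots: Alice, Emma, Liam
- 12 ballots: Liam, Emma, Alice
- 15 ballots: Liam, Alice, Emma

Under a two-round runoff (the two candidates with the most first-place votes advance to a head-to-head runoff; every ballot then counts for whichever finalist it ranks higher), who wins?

Round 1 first-place votes: Liam 27, Alice 10, Emma 23. Liam and Emma advance.
Runoff: Liam is ranked above Emma on 27 ballots, Emma above Liam on 33.

Emma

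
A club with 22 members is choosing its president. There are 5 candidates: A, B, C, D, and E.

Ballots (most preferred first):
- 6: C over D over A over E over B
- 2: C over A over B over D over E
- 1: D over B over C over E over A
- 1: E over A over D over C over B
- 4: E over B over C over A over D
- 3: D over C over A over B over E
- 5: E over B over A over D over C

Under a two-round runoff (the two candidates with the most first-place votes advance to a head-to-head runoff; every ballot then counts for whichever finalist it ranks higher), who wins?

Round 1 first-place votes: A 0, B 0, C 8, D 4, E 10. E and C advance.
Runoff: E is ranked above C on 10 ballots, C above E on 12.

C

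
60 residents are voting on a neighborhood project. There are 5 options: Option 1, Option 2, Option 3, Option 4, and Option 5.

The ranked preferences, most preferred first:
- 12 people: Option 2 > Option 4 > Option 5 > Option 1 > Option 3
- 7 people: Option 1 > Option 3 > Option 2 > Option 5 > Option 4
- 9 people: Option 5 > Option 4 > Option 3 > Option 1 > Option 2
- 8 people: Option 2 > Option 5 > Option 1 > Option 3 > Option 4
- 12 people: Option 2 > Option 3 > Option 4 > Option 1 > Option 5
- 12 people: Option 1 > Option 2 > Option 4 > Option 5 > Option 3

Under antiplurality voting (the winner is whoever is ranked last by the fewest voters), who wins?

Option 1

Last-place votes: Option 1 0, Option 2 9, Option 3 24, Option 4 15, Option 5 12.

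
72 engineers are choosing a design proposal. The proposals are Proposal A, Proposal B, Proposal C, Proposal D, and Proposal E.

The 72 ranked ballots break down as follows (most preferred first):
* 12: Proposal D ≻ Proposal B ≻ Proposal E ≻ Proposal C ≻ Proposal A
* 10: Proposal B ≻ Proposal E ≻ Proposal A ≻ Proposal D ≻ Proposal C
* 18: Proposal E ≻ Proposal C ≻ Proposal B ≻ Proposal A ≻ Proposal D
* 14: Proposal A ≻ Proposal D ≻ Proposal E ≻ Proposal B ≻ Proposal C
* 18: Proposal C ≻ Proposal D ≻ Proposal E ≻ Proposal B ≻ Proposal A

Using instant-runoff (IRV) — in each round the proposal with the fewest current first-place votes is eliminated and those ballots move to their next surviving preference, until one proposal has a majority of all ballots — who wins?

Proposal E

Round 1: Proposal A 14, Proposal B 10, Proposal C 18, Proposal D 12, Proposal E 18. Proposal B eliminated.
Round 2: Proposal A 14, Proposal C 18, Proposal D 12, Proposal E 28. Proposal D eliminated.
Round 3: Proposal A 14, Proposal C 18, Proposal E 40. Proposal E has a majority (≥37).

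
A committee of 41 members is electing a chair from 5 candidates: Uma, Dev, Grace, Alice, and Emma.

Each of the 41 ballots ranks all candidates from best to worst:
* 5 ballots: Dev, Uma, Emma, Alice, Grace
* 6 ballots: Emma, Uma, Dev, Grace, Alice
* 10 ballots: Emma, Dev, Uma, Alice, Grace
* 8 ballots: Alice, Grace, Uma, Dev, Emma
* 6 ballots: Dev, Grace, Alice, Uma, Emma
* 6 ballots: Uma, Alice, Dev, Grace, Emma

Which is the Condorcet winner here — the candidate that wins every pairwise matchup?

Dev

Dev vs Uma: 21–20
Dev vs Grace: 33–8
Dev vs Alice: 27–14
Dev vs Emma: 25–16
Dev beats every other candidate.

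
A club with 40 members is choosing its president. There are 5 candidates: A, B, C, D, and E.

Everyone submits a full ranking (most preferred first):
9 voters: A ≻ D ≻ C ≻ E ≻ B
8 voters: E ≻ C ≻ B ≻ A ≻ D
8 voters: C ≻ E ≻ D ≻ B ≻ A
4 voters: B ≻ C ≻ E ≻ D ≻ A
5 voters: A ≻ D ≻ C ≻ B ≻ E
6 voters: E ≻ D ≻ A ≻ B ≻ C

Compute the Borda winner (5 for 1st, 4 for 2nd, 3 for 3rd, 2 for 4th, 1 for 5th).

E

A: 9×5 + 8×2 + 8×1 + 4×1 + 5×5 + 6×3 = 116
B: 9×1 + 8×3 + 8×2 + 4×5 + 5×2 + 6×2 = 91
C: 9×3 + 8×4 + 8×5 + 4×4 + 5×3 + 6×1 = 136
D: 9×4 + 8×1 + 8×3 + 4×2 + 5×4 + 6×4 = 120
E: 9×2 + 8×5 + 8×4 + 4×3 + 5×1 + 6×5 = 137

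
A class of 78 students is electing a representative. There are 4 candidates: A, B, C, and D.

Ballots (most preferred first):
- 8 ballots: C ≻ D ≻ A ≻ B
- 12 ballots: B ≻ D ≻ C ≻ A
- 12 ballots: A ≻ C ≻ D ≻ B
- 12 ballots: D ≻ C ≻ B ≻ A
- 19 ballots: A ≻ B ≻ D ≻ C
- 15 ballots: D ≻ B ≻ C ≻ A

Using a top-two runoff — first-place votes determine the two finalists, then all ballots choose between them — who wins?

Round 1 first-place votes: A 31, B 12, C 8, D 27. A and D advance.
Runoff: A is ranked above D on 31 ballots, D above A on 47.

D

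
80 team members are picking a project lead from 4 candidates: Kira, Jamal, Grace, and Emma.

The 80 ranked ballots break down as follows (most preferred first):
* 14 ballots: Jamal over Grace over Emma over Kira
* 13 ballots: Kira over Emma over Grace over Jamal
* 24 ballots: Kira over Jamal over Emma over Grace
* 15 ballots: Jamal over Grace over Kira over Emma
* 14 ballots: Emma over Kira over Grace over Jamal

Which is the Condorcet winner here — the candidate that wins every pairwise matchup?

Kira

Kira vs Jamal: 51–29
Kira vs Grace: 51–29
Kira vs Emma: 52–28
Kira beats every other candidate.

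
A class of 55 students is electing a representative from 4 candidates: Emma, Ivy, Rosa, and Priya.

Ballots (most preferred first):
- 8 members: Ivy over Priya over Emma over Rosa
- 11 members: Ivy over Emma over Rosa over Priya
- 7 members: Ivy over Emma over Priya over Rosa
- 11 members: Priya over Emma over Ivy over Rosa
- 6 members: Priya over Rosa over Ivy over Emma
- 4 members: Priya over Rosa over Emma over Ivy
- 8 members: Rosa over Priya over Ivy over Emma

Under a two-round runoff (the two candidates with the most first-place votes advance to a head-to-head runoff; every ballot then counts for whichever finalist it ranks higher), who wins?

Priya

Round 1 first-place votes: Emma 0, Ivy 26, Rosa 8, Priya 21. Ivy and Priya advance.
Runoff: Ivy is ranked above Priya on 26 ballots, Priya above Ivy on 29.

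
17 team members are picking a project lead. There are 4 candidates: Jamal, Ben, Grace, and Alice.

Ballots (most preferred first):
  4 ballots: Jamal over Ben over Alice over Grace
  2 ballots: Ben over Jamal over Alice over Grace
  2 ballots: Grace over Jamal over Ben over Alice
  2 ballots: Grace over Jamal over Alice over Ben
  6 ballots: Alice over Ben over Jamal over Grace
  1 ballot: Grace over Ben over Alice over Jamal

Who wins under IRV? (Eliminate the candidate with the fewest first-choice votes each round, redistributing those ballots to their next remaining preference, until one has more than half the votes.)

Jamal

Round 1: Jamal 4, Ben 2, Grace 5, Alice 6. Ben eliminated.
Round 2: Jamal 6, Grace 5, Alice 6. Grace eliminated.
Round 3: Jamal 10, Alice 7. Jamal has a majority (≥9).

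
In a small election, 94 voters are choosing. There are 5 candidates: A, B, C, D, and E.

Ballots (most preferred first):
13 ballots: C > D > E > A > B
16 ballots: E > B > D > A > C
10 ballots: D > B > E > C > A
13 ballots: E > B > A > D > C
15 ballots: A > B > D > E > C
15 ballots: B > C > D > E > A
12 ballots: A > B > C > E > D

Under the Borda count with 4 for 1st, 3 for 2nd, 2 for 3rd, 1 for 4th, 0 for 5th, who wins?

B

A: 13×1 + 16×1 + 10×0 + 13×2 + 15×4 + 15×0 + 12×4 = 163
B: 13×0 + 16×3 + 10×3 + 13×3 + 15×3 + 15×4 + 12×3 = 258
C: 13×4 + 16×0 + 10×1 + 13×0 + 15×0 + 15×3 + 12×2 = 131
D: 13×3 + 16×2 + 10×4 + 13×1 + 15×2 + 15×2 + 12×0 = 184
E: 13×2 + 16×4 + 10×2 + 13×4 + 15×1 + 15×1 + 12×1 = 204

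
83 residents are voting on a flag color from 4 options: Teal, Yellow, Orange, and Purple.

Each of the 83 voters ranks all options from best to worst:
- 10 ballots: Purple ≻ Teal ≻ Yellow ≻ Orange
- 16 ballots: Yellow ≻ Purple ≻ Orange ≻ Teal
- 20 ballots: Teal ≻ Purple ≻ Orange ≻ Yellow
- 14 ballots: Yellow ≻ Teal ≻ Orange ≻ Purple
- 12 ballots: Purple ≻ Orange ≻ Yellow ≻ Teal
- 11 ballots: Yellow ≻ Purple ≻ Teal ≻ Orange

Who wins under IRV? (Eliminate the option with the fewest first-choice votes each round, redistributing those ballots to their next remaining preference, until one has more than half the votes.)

Purple

Round 1: Teal 20, Yellow 41, Orange 0, Purple 22. Orange eliminated.
Round 2: Teal 20, Yellow 41, Purple 22. Teal eliminated.
Round 3: Yellow 41, Purple 42. Purple has a majority (≥42).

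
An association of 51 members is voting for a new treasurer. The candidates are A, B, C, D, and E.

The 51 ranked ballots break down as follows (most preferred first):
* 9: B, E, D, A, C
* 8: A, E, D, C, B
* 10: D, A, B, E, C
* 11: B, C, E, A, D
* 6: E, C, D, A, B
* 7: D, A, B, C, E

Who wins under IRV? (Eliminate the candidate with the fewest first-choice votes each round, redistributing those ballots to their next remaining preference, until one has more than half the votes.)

D

Round 1: A 8, B 20, C 0, D 17, E 6. C eliminated.
Round 2: A 8, B 20, D 17, E 6. E eliminated.
Round 3: A 8, B 20, D 23. A eliminated.
Round 4: B 20, D 31. D has a majority (≥26).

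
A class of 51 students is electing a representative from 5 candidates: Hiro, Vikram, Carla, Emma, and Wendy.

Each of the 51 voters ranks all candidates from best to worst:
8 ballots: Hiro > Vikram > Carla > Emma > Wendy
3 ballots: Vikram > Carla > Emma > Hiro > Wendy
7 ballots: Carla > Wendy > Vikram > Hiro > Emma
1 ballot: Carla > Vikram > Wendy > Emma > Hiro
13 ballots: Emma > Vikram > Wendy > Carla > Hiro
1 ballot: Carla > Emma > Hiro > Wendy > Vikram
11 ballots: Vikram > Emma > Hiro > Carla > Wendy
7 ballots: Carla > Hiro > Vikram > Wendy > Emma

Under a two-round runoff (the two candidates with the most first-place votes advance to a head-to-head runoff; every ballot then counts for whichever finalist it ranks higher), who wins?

Vikram

Round 1 first-place votes: Hiro 8, Vikram 14, Carla 16, Emma 13, Wendy 0. Carla and Vikram advance.
Runoff: Carla is ranked above Vikram on 16 ballots, Vikram above Carla on 35.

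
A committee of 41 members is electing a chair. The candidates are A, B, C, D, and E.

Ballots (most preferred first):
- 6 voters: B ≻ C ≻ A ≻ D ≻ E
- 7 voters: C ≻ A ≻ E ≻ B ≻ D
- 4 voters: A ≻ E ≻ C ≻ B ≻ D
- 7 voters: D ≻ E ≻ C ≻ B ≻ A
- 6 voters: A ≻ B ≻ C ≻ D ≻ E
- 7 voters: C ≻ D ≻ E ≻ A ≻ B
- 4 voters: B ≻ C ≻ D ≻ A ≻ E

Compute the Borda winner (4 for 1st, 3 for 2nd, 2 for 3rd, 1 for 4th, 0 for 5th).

A: 6×2 + 7×3 + 4×4 + 7×0 + 6×4 + 7×1 + 4×1 = 84
B: 6×4 + 7×1 + 4×1 + 7×1 + 6×3 + 7×0 + 4×4 = 76
C: 6×3 + 7×4 + 4×2 + 7×2 + 6×2 + 7×4 + 4×3 = 120
D: 6×1 + 7×0 + 4×0 + 7×4 + 6×1 + 7×3 + 4×2 = 69
E: 6×0 + 7×2 + 4×3 + 7×3 + 6×0 + 7×2 + 4×0 = 61

C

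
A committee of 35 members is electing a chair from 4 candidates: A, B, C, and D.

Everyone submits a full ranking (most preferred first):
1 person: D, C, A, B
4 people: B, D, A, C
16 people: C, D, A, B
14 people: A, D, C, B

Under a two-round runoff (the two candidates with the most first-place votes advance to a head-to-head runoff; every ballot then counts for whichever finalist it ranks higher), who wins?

Round 1 first-place votes: A 14, B 4, C 16, D 1. C and A advance.
Runoff: C is ranked above A on 17 ballots, A above C on 18.

A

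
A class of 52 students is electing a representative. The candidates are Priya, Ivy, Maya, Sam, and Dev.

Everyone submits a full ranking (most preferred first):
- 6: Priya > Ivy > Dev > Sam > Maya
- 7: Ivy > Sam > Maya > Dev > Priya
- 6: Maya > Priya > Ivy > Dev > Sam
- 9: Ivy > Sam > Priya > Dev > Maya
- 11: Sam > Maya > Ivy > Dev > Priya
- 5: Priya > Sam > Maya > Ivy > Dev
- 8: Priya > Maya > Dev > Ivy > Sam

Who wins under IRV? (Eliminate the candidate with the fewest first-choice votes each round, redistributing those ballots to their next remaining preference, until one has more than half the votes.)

Ivy

Round 1: Priya 19, Ivy 16, Maya 6, Sam 11, Dev 0. Dev eliminated.
Round 2: Priya 19, Ivy 16, Maya 6, Sam 11. Maya eliminated.
Round 3: Priya 25, Ivy 16, Sam 11. Sam eliminated.
Round 4: Priya 25, Ivy 27. Ivy has a majority (≥27).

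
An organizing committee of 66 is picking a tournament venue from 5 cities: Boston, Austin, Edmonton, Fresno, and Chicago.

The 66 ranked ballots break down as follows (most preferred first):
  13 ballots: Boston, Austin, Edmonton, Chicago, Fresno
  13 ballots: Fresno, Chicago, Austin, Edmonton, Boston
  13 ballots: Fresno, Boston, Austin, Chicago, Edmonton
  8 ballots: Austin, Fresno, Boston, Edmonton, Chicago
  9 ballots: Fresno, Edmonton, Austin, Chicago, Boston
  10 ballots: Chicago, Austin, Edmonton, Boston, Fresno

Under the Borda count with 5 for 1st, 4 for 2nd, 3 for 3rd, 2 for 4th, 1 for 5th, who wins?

Austin

Boston: 13×5 + 13×1 + 13×4 + 8×3 + 9×1 + 10×2 = 183
Austin: 13×4 + 13×3 + 13×3 + 8×5 + 9×3 + 10×4 = 237
Edmonton: 13×3 + 13×2 + 13×1 + 8×2 + 9×4 + 10×3 = 160
Fresno: 13×1 + 13×5 + 13×5 + 8×4 + 9×5 + 10×1 = 230
Chicago: 13×2 + 13×4 + 13×2 + 8×1 + 9×2 + 10×5 = 180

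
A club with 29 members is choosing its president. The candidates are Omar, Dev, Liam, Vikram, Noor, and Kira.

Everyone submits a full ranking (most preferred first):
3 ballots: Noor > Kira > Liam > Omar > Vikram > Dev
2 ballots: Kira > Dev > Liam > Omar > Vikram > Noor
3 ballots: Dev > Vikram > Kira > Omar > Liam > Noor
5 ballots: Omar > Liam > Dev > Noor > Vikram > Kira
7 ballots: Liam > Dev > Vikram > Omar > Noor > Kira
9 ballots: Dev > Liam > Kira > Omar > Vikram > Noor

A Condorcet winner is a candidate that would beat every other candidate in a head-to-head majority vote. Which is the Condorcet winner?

Liam

Liam vs Omar: 21–8
Liam vs Dev: 15–14
Liam vs Vikram: 26–3
Liam vs Noor: 26–3
Liam vs Kira: 21–8
Liam beats every other candidate.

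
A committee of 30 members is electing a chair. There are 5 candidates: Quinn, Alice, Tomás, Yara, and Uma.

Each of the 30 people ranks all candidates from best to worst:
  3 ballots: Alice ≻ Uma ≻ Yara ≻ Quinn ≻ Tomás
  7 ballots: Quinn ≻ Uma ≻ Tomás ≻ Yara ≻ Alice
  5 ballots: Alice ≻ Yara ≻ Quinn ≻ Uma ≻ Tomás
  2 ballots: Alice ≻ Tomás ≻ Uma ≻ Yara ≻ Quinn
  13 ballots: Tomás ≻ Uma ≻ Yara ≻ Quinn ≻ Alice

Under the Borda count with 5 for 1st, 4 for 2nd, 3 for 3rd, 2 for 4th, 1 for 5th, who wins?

Quinn: 3×2 + 7×5 + 5×3 + 2×1 + 13×2 = 84
Alice: 3×5 + 7×1 + 5×5 + 2×5 + 13×1 = 70
Tomás: 3×1 + 7×3 + 5×1 + 2×4 + 13×5 = 102
Yara: 3×3 + 7×2 + 5×4 + 2×2 + 13×3 = 86
Uma: 3×4 + 7×4 + 5×2 + 2×3 + 13×4 = 108

Uma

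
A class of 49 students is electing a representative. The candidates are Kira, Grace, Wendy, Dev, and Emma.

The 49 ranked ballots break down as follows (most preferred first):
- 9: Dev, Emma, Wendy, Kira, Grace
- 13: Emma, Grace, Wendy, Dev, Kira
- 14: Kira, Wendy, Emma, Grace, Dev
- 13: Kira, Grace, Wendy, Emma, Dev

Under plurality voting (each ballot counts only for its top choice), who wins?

Kira

First-place votes: Kira 27, Grace 0, Wendy 0, Dev 9, Emma 13.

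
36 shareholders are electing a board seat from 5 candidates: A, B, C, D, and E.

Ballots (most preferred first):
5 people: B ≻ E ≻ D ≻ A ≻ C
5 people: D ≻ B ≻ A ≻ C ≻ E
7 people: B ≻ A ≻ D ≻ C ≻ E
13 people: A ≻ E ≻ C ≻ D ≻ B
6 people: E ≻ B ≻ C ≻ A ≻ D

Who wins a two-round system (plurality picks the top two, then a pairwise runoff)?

B

Round 1 first-place votes: A 13, B 12, C 0, D 5, E 6. A and B advance.
Runoff: A is ranked above B on 13 ballots, B above A on 23.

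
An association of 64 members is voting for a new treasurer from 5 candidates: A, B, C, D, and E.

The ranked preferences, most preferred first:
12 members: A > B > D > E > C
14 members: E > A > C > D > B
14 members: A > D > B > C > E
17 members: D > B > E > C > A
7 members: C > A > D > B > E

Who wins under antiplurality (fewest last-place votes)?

Last-place votes: A 17, B 14, C 12, D 0, E 21.

D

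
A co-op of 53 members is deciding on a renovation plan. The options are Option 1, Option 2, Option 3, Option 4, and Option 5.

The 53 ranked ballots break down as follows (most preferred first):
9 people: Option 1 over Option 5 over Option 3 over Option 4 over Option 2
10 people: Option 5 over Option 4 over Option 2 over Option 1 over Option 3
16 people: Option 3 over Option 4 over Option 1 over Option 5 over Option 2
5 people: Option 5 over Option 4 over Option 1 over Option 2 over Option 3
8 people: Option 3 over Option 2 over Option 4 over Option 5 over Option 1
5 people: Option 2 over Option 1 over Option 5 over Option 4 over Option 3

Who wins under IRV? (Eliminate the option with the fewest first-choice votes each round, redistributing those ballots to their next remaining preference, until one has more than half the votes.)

Option 5

Round 1: Option 1 9, Option 2 5, Option 3 24, Option 4 0, Option 5 15. Option 4 eliminated.
Round 2: Option 1 9, Option 2 5, Option 3 24, Option 5 15. Option 2 eliminated.
Round 3: Option 1 14, Option 3 24, Option 5 15. Option 1 eliminated.
Round 4: Option 3 24, Option 5 29. Option 5 has a majority (≥27).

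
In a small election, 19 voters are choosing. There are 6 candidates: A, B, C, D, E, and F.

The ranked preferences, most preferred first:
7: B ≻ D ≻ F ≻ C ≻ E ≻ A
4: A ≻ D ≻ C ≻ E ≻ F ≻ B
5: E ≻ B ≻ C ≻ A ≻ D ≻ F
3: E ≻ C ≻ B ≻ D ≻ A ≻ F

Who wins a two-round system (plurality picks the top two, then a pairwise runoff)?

E

Round 1 first-place votes: A 4, B 7, C 0, D 0, E 8, F 0. E and B advance.
Runoff: E is ranked above B on 12 ballots, B above E on 7.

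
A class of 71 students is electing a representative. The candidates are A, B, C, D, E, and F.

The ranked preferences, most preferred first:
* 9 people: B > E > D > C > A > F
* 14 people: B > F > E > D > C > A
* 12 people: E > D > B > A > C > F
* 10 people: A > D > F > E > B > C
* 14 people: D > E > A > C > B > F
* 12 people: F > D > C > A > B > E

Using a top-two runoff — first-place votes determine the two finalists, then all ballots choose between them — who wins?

D

Round 1 first-place votes: A 10, B 23, C 0, D 14, E 12, F 12. B and D advance.
Runoff: B is ranked above D on 23 ballots, D above B on 48.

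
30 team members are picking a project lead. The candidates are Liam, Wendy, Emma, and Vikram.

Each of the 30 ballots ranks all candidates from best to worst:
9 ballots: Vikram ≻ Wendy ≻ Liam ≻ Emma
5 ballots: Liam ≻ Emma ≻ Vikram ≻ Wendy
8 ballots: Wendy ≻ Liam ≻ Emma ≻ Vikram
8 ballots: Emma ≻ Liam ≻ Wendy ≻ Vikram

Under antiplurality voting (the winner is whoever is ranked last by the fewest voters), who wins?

Last-place votes: Liam 0, Wendy 5, Emma 9, Vikram 16.

Liam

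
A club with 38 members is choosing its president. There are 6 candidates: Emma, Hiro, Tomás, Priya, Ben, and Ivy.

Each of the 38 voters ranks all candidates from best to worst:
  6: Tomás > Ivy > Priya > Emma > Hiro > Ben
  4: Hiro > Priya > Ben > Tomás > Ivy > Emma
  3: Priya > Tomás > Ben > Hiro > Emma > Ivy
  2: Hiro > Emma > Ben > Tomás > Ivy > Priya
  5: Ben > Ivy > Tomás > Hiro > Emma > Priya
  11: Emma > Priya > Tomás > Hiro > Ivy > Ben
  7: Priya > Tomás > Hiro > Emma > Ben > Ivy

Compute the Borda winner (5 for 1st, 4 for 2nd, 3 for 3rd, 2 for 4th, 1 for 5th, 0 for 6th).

Tomás

Emma: 6×2 + 4×0 + 3×1 + 2×4 + 5×1 + 11×5 + 7×2 = 97
Hiro: 6×1 + 4×5 + 3×2 + 2×5 + 5×2 + 11×2 + 7×3 = 95
Tomás: 6×5 + 4×2 + 3×4 + 2×2 + 5×3 + 11×3 + 7×4 = 130
Priya: 6×3 + 4×4 + 3×5 + 2×0 + 5×0 + 11×4 + 7×5 = 128
Ben: 6×0 + 4×3 + 3×3 + 2×3 + 5×5 + 11×0 + 7×1 = 59
Ivy: 6×4 + 4×1 + 3×0 + 2×1 + 5×4 + 11×1 + 7×0 = 61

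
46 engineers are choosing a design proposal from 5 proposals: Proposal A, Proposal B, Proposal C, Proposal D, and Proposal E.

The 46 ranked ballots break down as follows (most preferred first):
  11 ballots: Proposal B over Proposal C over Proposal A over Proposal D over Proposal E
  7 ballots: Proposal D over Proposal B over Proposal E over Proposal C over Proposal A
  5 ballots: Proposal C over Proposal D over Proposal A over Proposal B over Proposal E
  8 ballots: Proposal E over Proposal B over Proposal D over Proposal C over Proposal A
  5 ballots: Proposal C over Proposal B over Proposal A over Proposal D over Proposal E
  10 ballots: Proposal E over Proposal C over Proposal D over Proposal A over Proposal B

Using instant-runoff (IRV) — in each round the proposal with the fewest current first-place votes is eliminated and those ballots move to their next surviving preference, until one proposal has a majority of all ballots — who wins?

Proposal B

Round 1: Proposal A 0, Proposal B 11, Proposal C 10, Proposal D 7, Proposal E 18. Proposal A eliminated.
Round 2: Proposal B 11, Proposal C 10, Proposal D 7, Proposal E 18. Proposal D eliminated.
Round 3: Proposal B 18, Proposal C 10, Proposal E 18. Proposal C eliminated.
Round 4: Proposal B 28, Proposal E 18. Proposal B has a majority (≥24).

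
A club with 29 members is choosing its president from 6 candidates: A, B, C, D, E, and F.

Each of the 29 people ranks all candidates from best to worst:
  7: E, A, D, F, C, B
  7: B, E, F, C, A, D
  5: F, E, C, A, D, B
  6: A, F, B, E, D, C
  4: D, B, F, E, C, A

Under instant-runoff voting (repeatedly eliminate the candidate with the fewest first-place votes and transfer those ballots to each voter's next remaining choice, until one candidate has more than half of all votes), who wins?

Round 1: A 6, B 7, C 0, D 4, E 7, F 5. C eliminated.
Round 2: A 6, B 7, D 4, E 7, F 5. D eliminated.
Round 3: A 6, B 11, E 7, F 5. F eliminated.
Round 4: A 6, B 11, E 12. A eliminated.
Round 5: B 17, E 12. B has a majority (≥15).

B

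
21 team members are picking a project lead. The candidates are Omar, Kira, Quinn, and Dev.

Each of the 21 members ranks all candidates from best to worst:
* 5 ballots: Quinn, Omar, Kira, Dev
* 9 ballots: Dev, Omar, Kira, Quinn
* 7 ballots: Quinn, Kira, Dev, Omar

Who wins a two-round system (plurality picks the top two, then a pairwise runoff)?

Quinn

Round 1 first-place votes: Omar 0, Kira 0, Quinn 12, Dev 9. Quinn and Dev advance.
Runoff: Quinn is ranked above Dev on 12 ballots, Dev above Quinn on 9.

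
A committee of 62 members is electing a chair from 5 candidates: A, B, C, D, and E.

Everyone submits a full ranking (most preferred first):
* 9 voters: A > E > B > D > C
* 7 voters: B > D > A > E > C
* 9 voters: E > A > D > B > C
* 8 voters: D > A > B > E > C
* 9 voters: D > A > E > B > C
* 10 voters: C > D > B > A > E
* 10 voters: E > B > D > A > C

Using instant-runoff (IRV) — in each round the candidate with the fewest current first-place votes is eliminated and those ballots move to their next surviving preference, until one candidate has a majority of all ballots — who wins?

D

Round 1: A 9, B 7, C 10, D 17, E 19. B eliminated.
Round 2: A 9, C 10, D 24, E 19. A eliminated.
Round 3: C 10, D 24, E 28. C eliminated.
Round 4: D 34, E 28. D has a majority (≥32).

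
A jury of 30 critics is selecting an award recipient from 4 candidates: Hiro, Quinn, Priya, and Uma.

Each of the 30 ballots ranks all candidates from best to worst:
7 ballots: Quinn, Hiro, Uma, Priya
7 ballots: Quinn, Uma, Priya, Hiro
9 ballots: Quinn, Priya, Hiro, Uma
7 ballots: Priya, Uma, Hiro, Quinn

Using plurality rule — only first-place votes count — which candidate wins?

First-place votes: Hiro 0, Quinn 23, Priya 7, Uma 0.

Quinn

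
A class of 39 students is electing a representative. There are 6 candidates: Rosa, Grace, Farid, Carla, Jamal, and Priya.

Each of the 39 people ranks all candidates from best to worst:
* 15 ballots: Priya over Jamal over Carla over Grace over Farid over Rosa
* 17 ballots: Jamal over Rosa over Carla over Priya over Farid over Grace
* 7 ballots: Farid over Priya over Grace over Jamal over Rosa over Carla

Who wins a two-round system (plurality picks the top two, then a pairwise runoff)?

Round 1 first-place votes: Rosa 0, Grace 0, Farid 7, Carla 0, Jamal 17, Priya 15. Jamal and Priya advance.
Runoff: Jamal is ranked above Priya on 17 ballots, Priya above Jamal on 22.

Priya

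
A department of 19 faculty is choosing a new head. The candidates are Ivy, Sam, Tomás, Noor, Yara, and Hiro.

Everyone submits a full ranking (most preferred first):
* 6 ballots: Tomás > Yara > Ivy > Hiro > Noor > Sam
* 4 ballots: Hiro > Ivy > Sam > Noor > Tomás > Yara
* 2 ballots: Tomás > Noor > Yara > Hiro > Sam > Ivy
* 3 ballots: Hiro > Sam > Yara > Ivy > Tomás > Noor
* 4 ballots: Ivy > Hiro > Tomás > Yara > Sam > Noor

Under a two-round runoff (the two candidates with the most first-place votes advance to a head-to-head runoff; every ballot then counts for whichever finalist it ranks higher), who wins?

Round 1 first-place votes: Ivy 4, Sam 0, Tomás 8, Noor 0, Yara 0, Hiro 7. Tomás and Hiro advance.
Runoff: Tomás is ranked above Hiro on 8 ballots, Hiro above Tomás on 11.

Hiro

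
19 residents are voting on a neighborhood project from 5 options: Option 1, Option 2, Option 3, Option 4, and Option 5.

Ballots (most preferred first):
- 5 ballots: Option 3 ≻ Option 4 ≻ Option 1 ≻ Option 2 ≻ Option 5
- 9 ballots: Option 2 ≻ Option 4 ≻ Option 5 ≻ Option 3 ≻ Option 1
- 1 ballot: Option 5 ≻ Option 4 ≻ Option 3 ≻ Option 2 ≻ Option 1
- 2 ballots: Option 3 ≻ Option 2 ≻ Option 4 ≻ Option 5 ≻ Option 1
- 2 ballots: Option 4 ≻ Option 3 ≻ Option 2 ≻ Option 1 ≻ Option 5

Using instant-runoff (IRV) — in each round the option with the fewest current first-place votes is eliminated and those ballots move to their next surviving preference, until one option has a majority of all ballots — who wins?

Option 3

Round 1: Option 1 0, Option 2 9, Option 3 7, Option 4 2, Option 5 1. Option 1 eliminated.
Round 2: Option 2 9, Option 3 7, Option 4 2, Option 5 1. Option 5 eliminated.
Round 3: Option 2 9, Option 3 7, Option 4 3. Option 4 eliminated.
Round 4: Option 2 9, Option 3 10. Option 3 has a majority (≥10).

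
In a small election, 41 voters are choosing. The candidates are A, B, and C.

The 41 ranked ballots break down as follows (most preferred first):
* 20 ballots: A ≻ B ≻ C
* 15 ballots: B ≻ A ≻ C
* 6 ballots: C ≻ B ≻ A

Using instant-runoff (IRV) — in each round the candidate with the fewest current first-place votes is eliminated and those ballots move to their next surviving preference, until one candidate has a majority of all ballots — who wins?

B

Round 1: A 20, B 15, C 6. C eliminated.
Round 2: A 20, B 21. B has a majority (≥21).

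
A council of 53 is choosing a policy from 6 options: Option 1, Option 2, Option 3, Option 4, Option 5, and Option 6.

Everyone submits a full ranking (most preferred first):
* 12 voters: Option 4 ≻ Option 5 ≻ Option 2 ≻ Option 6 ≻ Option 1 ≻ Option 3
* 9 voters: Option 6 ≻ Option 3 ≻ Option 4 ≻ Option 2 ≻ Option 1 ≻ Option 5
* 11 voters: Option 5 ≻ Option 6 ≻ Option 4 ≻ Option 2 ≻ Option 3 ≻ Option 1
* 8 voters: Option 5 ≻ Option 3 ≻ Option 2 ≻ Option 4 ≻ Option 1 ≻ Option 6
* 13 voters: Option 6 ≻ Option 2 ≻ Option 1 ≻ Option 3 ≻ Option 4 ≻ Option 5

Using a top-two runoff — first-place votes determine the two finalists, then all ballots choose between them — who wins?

Option 5

Round 1 first-place votes: Option 1 0, Option 2 0, Option 3 0, Option 4 12, Option 5 19, Option 6 22. Option 6 and Option 5 advance.
Runoff: Option 6 is ranked above Option 5 on 22 ballots, Option 5 above Option 6 on 31.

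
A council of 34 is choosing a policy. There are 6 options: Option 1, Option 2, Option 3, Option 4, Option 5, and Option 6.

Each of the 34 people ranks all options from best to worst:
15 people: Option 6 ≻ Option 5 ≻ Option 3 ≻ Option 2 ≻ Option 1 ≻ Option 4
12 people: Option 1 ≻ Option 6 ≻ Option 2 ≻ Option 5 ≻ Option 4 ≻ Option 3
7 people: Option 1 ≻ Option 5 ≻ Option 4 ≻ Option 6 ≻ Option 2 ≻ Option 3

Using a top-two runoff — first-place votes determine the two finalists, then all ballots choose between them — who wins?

Option 1

Round 1 first-place votes: Option 1 19, Option 2 0, Option 3 0, Option 4 0, Option 5 0, Option 6 15. Option 1 and Option 6 advance.
Runoff: Option 1 is ranked above Option 6 on 19 ballots, Option 6 above Option 1 on 15.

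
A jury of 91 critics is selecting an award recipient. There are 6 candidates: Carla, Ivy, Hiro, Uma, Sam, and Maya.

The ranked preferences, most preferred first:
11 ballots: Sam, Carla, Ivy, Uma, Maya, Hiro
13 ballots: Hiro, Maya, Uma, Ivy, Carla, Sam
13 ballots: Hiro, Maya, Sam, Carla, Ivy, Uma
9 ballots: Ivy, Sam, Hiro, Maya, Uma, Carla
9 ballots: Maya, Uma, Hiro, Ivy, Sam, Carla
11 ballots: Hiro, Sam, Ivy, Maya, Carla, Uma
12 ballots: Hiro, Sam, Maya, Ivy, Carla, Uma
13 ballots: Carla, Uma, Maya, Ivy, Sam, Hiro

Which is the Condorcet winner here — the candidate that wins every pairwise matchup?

Hiro

Hiro vs Carla: 67–24
Hiro vs Ivy: 58–33
Hiro vs Uma: 58–33
Hiro vs Sam: 58–33
Hiro vs Maya: 58–33
Hiro beats every other candidate.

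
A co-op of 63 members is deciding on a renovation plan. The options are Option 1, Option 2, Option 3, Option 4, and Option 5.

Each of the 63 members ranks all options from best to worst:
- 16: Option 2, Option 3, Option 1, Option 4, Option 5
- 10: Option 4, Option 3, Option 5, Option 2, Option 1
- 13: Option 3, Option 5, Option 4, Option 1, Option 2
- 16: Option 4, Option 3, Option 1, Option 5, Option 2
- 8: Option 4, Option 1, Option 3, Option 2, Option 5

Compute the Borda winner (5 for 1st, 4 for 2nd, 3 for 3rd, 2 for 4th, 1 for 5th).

Option 1: 16×3 + 10×1 + 13×2 + 16×3 + 8×4 = 164
Option 2: 16×5 + 10×2 + 13×1 + 16×1 + 8×2 = 145
Option 3: 16×4 + 10×4 + 13×5 + 16×4 + 8×3 = 257
Option 4: 16×2 + 10×5 + 13×3 + 16×5 + 8×5 = 241
Option 5: 16×1 + 10×3 + 13×4 + 16×2 + 8×1 = 138

Option 3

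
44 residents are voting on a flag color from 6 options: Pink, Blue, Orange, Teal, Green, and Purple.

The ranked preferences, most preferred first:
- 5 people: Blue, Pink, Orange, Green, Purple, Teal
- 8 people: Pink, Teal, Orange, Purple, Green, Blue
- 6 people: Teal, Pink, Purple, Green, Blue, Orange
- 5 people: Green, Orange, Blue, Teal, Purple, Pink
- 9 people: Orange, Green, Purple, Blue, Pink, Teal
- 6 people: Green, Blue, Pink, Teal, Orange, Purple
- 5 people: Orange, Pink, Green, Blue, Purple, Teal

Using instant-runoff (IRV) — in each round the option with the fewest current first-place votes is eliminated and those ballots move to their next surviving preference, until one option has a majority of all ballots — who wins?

Round 1: Pink 8, Blue 5, Orange 14, Teal 6, Green 11, Purple 0. Purple eliminated.
Round 2: Pink 8, Blue 5, Orange 14, Teal 6, Green 11. Blue eliminated.
Round 3: Pink 13, Orange 14, Teal 6, Green 11. Teal eliminated.
Round 4: Pink 19, Orange 14, Green 11. Green eliminated.
Round 5: Pink 25, Orange 19. Pink has a majority (≥23).

Pink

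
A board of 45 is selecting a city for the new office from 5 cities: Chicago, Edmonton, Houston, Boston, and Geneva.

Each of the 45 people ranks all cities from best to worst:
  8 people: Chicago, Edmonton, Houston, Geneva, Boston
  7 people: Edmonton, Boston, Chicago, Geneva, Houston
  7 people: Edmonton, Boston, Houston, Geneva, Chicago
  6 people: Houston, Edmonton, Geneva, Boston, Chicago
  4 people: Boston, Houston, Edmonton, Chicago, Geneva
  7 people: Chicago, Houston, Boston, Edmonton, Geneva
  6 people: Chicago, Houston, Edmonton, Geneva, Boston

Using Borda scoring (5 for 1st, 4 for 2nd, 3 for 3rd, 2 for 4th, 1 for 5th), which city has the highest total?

Chicago: 8×5 + 7×3 + 7×1 + 6×1 + 4×2 + 7×5 + 6×5 = 147
Edmonton: 8×4 + 7×5 + 7×5 + 6×4 + 4×3 + 7×2 + 6×3 = 170
Houston: 8×3 + 7×1 + 7×3 + 6×5 + 4×4 + 7×4 + 6×4 = 150
Boston: 8×1 + 7×4 + 7×4 + 6×2 + 4×5 + 7×3 + 6×1 = 123
Geneva: 8×2 + 7×2 + 7×2 + 6×3 + 4×1 + 7×1 + 6×2 = 85

Edmonton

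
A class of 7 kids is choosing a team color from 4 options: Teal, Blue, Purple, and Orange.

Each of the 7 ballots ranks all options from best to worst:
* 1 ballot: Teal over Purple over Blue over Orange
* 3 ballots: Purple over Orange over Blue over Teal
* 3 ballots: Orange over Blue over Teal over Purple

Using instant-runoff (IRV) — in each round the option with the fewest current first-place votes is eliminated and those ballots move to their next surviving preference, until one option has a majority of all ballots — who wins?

Round 1: Teal 1, Blue 0, Purple 3, Orange 3. Blue eliminated.
Round 2: Teal 1, Purple 3, Orange 3. Teal eliminated.
Round 3: Purple 4, Orange 3. Purple has a majority (≥4).

Purple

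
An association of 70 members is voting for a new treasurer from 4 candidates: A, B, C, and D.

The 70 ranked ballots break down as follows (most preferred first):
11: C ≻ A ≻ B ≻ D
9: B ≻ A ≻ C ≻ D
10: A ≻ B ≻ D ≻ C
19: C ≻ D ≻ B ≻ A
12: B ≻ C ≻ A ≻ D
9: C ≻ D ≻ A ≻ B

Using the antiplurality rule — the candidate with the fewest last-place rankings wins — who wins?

Last-place votes: A 19, B 9, C 10, D 32.

B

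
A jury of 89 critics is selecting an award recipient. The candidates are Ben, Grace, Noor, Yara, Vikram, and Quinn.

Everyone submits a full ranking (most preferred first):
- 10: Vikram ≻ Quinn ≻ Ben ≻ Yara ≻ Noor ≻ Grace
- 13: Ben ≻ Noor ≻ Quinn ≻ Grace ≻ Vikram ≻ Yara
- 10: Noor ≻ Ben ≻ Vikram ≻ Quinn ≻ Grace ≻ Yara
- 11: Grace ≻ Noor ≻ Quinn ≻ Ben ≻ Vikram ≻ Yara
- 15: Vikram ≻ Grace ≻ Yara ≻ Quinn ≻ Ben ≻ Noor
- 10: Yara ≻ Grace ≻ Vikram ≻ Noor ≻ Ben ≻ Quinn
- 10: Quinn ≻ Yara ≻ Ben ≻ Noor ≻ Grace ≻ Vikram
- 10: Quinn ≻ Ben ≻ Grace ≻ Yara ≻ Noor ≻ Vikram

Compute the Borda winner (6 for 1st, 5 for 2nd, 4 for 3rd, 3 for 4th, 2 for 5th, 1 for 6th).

Ben: 10×4 + 13×6 + 10×5 + 11×3 + 15×2 + 10×2 + 10×4 + 10×5 = 341
Grace: 10×1 + 13×3 + 10×2 + 11×6 + 15×5 + 10×5 + 10×2 + 10×4 = 320
Noor: 10×2 + 13×5 + 10×6 + 11×5 + 15×1 + 10×3 + 10×3 + 10×2 = 295
Yara: 10×3 + 13×1 + 10×1 + 11×1 + 15×4 + 10×6 + 10×5 + 10×3 = 264
Vikram: 10×6 + 13×2 + 10×4 + 11×2 + 15×6 + 10×4 + 10×1 + 10×1 = 298
Quinn: 10×5 + 13×4 + 10×3 + 11×4 + 15×3 + 10×1 + 10×6 + 10×6 = 351

Quinn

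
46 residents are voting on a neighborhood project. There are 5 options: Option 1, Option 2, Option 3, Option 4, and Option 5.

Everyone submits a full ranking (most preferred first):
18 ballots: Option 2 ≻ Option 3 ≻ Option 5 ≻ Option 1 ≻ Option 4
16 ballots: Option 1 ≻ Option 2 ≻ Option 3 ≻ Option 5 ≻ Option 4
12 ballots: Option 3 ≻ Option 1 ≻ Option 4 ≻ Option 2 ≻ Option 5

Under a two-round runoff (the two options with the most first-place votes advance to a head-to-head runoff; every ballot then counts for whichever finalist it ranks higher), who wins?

Round 1 first-place votes: Option 1 16, Option 2 18, Option 3 12, Option 4 0, Option 5 0. Option 2 and Option 1 advance.
Runoff: Option 2 is ranked above Option 1 on 18 ballots, Option 1 above Option 2 on 28.

Option 1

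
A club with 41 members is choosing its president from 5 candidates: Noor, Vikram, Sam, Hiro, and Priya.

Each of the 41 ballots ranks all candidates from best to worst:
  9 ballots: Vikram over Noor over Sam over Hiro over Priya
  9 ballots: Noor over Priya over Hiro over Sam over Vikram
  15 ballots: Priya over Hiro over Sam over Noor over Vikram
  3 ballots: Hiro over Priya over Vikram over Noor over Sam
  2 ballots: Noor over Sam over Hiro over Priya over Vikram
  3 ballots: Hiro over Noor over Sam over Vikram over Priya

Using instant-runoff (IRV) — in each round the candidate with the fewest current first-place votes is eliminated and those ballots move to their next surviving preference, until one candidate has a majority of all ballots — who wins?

Noor

Round 1: Noor 11, Vikram 9, Sam 0, Hiro 6, Priya 15. Sam eliminated.
Round 2: Noor 11, Vikram 9, Hiro 6, Priya 15. Hiro eliminated.
Round 3: Noor 14, Vikram 9, Priya 18. Vikram eliminated.
Round 4: Noor 23, Priya 18. Noor has a majority (≥21).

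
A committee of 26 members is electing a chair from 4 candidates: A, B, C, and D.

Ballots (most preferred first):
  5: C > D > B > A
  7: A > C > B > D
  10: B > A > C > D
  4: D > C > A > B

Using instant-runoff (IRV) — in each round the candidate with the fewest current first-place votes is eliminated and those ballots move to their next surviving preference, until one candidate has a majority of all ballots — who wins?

Round 1: A 7, B 10, C 5, D 4. D eliminated.
Round 2: A 7, B 10, C 9. A eliminated.
Round 3: B 10, C 16. C has a majority (≥14).

C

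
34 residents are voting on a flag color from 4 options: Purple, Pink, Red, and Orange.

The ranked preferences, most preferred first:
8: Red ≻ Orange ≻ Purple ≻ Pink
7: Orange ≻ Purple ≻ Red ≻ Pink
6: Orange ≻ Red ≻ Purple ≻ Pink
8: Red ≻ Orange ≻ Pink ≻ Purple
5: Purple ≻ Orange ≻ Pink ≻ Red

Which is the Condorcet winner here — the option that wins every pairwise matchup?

Orange vs Purple: 29–5
Orange vs Pink: 34–0
Orange vs Red: 18–16
Orange beats every other option.

Orange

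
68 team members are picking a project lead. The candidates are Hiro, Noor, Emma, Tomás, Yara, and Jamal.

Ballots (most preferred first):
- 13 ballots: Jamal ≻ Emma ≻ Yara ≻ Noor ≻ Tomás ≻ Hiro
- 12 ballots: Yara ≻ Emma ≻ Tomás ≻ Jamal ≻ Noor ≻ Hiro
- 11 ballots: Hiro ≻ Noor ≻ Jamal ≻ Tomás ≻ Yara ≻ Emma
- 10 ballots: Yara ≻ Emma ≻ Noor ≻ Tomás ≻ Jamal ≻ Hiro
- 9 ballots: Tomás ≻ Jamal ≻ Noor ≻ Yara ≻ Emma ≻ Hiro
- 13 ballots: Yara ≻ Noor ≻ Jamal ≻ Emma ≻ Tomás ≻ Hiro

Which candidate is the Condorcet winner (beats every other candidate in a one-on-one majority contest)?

Yara

Yara vs Hiro: 57–11
Yara vs Noor: 48–20
Yara vs Emma: 55–13
Yara vs Tomás: 48–20
Yara vs Jamal: 35–33
Yara beats every other candidate.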